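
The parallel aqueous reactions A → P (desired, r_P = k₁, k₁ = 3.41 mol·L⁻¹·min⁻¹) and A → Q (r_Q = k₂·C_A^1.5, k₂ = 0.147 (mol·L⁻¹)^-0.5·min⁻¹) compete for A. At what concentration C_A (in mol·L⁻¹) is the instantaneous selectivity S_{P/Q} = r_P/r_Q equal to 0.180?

S_{P/Q} = (k₁/k₂)·C_A^-1.5 ⇒ C_A = (S·k₂/k₁)^(1/(-1.5)).
= (0.180×0.147/3.41)^(-0.6667) = (0.007760)^(-0.6667) = 25.5 mol·L⁻¹.

25.5 mol·L⁻¹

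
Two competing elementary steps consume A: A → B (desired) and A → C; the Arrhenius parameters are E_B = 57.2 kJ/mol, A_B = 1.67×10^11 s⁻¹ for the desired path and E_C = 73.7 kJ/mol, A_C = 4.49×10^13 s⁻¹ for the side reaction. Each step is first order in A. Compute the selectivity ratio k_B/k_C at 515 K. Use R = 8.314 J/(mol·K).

0.175

k_B/k_C = (A_B/A_C)·exp[−(E_B−E_C)/(RT)] = (A_B/A_C)·exp[(E_C−E_B)/(RT)].
(E_C−E_B)/(RT) = (73.7−57.2)×10³/(8.314×515) = 16500/4282 = 3.854.
k_B/k_C = (1.67×10^11/4.49×10^13)·exp(3.854) = 0.003719 × 47.16 = 0.175.
Since E_B < E_C, lowering the temperature improves selectivity toward B.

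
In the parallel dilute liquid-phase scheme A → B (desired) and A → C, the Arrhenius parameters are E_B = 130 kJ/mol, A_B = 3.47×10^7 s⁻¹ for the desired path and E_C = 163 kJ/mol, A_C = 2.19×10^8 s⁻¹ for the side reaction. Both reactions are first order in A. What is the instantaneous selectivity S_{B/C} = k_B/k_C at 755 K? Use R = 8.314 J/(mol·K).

30.4

k_B/k_C = (A_B/A_C)·exp[−(E_B−E_C)/(RT)] = (A_B/A_C)·exp[(E_C−E_B)/(RT)].
(E_C−E_B)/(RT) = (163−130)×10³/(8.314×755) = 33000/6277 = 5.257.
k_B/k_C = (3.47×10^7/2.19×10^8)·exp(5.257) = 0.1584 × 191.9 = 30.4.
Since E_B < E_C, lowering the temperature improves selectivity toward B.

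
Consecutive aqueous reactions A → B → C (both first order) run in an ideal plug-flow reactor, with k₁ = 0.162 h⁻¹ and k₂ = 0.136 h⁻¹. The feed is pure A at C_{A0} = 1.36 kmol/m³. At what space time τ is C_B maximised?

For first-order series the maximum of C_B occurs at τ_opt = ln(k₂/k₁)/(k₂−k₁).
= ln(0.136/0.162)/(0.136−0.162) = ln(0.8395)/-0.02600 = -0.1749/-0.02600 = 6.73 h.

6.73 h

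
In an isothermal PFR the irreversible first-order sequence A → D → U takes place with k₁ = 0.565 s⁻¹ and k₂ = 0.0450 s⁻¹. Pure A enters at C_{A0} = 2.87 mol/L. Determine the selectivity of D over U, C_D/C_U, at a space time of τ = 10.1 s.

For first-order series with pure A initially, C_D(τ) = k₁C_{A0}/(k₂−k₁)·(e^(−k₁τ) − e^(−k₂τ)).
e^(−k₁τ) = e^(−0.565×10.1) = e^(−5.706) = 0.003324; e^(−k₂τ) = e^(−0.4545) = 0.6348.
C_D = 0.565×2.87/(0.0450−0.565) × (0.003324−0.6348) = (-3.118)×(-0.6314) = 1.969 mol/L.
C_A = C_{A0}e^(−k₁τ) = 0.009541 mol/L, so C_U = C_{A0}−C_A−C_D = 0.8914 mol/L; C_D/C_U = 2.21.

2.21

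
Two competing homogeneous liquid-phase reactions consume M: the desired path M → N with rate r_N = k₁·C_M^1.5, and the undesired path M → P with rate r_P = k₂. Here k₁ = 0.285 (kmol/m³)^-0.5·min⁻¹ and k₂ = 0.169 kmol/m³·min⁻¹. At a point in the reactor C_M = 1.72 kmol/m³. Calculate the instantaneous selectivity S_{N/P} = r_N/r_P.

3.80

S_{N/P} = r_N/r_P = (k₁·C_M^1.5)/(k₂) = (k₁/k₂)·C_M^1.5.
= (0.285×1.720^1.5) / (0.169) = 0.6429/0.1690 = 3.80.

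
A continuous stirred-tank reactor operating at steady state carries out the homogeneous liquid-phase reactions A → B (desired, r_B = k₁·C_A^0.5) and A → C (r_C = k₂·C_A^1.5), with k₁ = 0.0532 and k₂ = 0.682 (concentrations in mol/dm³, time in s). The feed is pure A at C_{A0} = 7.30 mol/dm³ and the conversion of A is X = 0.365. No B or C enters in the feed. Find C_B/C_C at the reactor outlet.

0.0168

Exit C_A = C_{A0}(1−X) = 7.30×0.635 = 4.635 mol/dm³.
A CSTR operates uniformly at the exit composition, giving r_B = 0.1145 and r_C = 6.807 (each k·C_A^n at C_A = 4.635).
Overall selectivity = C_B/C_C = r_Bτ/(r_Cτ) = r_B/r_C = 0.0168.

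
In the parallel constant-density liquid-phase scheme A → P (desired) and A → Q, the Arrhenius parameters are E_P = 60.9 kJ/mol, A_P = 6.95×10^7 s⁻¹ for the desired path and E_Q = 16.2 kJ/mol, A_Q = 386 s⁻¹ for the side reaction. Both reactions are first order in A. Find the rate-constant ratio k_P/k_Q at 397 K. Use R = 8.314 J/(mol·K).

0.237

Since both paths have the same order in A, the concentration cancels and S_{P/Q} = k_P/k_Q = (A_P/A_Q)·exp[(E_Q−E_P)/(RT)].
(E_Q−E_P)/(RT) = (16.2−60.9)×10³/(8.314×397) = -44700/3301 = -13.54.
k_P/k_Q = (6.95×10^7/386)·exp(-13.54) = 1.801×10^5 × 1.314×10^-6 = 0.237.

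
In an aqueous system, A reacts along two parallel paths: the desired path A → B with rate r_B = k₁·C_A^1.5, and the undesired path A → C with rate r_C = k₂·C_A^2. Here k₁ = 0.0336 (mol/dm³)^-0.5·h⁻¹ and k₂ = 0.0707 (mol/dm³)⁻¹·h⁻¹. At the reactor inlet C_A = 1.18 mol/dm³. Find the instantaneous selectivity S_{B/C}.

S_{B/C} = r_B/r_C = (k₁·C_A^1.5)/(k₂·C_A^2) = (k₁/k₂)·C_A^-0.5.
= (0.0336×1.180^1.5) / (0.0707×1.180^2) = 0.04307/0.09844 = 0.438.
The undesired path is higher order in A, so low C_A (CSTR or dilute feed) favours B.

0.438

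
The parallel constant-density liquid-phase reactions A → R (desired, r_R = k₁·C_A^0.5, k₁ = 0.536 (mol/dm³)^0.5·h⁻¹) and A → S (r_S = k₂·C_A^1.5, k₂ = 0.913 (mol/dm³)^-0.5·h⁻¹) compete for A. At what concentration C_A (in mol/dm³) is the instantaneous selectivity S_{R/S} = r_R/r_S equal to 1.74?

0.337 mol/dm³

S_{R/S} = (k₁/k₂)·C_A⁻¹ ⇒ C_A = (S·k₂/k₁)^(-1).
= (1.74×0.913/0.536)^(-1) = (2.964)^(-1) = 0.337 mol/dm³.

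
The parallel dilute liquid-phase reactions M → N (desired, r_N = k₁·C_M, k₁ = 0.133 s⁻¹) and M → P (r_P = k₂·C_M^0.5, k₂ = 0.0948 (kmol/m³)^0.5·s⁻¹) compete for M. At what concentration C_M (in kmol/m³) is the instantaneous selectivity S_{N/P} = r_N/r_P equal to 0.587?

S_{N/P} = (k₁/k₂)·C_M^0.5 ⇒ C_M = (S·k₂/k₁)^(2).
= (0.587×0.0948/0.133)^(2) = (0.4184)^(2) = 0.175 kmol/m³.

0.175 kmol/m³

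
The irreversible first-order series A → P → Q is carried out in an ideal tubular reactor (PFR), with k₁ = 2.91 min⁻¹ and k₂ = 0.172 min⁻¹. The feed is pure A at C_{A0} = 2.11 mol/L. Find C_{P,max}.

At the optimum, C_{P,max}/C_{A0} = (k₁/k₂)^[k₂/(k₂−k₁)].
= (2.91/0.172)^(0.172/(0.172−2.91)) = (16.92)^(-0.06282) = 0.8372.
C_{P,max} = 0.8372×2.11 = 1.77 mol/L.

1.77 mol/L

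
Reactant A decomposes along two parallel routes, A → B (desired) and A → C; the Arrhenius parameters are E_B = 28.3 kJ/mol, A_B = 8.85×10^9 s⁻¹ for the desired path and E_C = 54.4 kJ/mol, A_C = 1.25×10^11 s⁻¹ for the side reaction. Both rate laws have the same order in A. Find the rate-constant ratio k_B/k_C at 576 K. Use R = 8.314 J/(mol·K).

Since both paths have the same order in A, the concentration cancels and S_{B/C} = k_B/k_C = (A_B/A_C)·exp[(E_C−E_B)/(RT)].
(E_C−E_B)/(RT) = (54.4−28.3)×10³/(8.314×576) = 26100/4789 = 5.450.
k_B/k_C = (8.85×10^9/1.25×10^11)·exp(5.450) = 0.07080 × 232.8 = 16.5.
Since E_B < E_C, lowering the temperature improves selectivity toward B.

16.5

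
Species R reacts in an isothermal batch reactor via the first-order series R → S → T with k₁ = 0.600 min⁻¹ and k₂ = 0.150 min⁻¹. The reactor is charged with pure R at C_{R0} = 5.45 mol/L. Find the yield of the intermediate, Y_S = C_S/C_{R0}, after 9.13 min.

0.333

The intermediate concentration in a first-order A→B→C sequence is C_S = k₁C_{R0}(e^(−k₁t) − e^(−k₂t))/(k₂−k₁).
e^(−k₁t) = e^(−0.600×9.13) = e^(−5.478) = 0.004178; e^(−k₂t) = e^(−1.370) = 0.2542.
C_S = 0.600×5.45/(0.150−0.600) × (0.004178−0.2542) = (-7.267)×(-0.2501) = 1.817 mol/L.
Y_S = C_S/C_{R0} = 1.817/5.45 = 0.333.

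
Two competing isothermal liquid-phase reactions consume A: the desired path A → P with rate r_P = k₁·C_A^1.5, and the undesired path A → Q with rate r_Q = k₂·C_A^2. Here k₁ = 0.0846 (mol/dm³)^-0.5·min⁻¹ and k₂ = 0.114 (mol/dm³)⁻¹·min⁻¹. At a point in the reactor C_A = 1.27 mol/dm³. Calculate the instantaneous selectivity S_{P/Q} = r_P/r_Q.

0.659

S_{P/Q} = r_P/r_Q = (k₁·C_A^1.5)/(k₂·C_A^2) = (k₁/k₂)·C_A^-0.5.
= (0.0846×1.270^1.5) / (0.114×1.270^2) = 0.1211/0.1839 = 0.659.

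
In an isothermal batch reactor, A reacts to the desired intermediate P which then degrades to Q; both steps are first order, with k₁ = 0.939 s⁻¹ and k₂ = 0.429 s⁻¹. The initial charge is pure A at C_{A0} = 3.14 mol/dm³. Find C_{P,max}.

1.62 mol/dm³

Evaluating C_P at t_opt = ln(k₂/k₁)/(k₂−k₁) gives C_{P,max}/C_{A0} = (k₁/k₂)^[k₂/(k₂−k₁)].
= (0.939/0.429)^(0.429/(0.429−0.939)) = (2.189)^(-0.8412) = 0.5174.
C_{P,max} = 0.5174×3.14 = 1.62 mol/dm³.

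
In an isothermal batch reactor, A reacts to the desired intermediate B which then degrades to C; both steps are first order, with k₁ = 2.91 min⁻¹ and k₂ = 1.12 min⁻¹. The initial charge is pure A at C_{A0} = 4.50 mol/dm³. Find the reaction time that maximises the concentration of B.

0.533 min

Setting dC_B/dt = 0 gives t_opt = ln(k₂/k₁)/(k₂−k₁).
= ln(1.12/2.91)/(1.12−2.91) = ln(0.3849)/-1.790 = -0.9548/-1.790 = 0.533 min.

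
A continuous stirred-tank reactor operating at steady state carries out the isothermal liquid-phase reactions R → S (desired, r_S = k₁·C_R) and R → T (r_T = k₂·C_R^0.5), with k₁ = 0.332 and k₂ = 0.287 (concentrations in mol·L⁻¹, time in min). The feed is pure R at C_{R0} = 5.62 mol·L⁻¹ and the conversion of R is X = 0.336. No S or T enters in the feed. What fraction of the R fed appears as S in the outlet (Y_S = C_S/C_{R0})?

0.232

Exit C_R = C_{R0}(1−X) = 5.62×0.664 = 3.732 mol·L⁻¹.
Rates in a CSTR are evaluated at the outlet concentration: r_S = 0.332×3.732 = 1.239, r_T = 0.287×3.732^0.5 = 0.5544.
Fraction of consumed R going to S: r_S/(r_S+r_T) = 0.6908.
C_S = 0.6908·C_{R0}·X = 0.6908×5.62×0.336 = 1.30 mol·L⁻¹; Y_S = C_S/C_{R0} = 0.232.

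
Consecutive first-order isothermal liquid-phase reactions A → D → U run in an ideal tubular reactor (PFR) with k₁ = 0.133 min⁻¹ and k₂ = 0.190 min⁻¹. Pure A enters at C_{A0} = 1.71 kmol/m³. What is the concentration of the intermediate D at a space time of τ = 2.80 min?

0.406 kmol/m³

For first-order series with pure A initially, C_D(τ) = k₁C_{A0}/(k₂−k₁)·(e^(−k₁τ) − e^(−k₂τ)).
e^(−k₁τ) = e^(−0.133×2.80) = e^(−0.3724) = 0.6891; e^(−k₂τ) = e^(−0.5320) = 0.5874.
C_D = 0.133×1.71/(0.190−0.133) × (0.6891−0.5874) = 3.990×0.1016 = 0.4056 kmol/m³.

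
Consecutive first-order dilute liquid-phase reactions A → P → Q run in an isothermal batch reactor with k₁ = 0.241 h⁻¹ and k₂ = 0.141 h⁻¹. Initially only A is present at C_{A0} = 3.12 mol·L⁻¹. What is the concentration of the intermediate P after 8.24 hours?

Solving the coupled first-order balances gives C_P(t) = [k₁/(k₂−k₁)]·C_{A0}·(e^(−k₁t) − e^(−k₂t)).
e^(−k₁t) = e^(−0.241×8.24) = e^(−1.986) = 0.1373; e^(−k₂t) = e^(−1.162) = 0.3129.
C_P = 0.241×3.12/(0.141−0.241) × (0.1373−0.3129) = (-7.519)×(-0.1756) = 1.321 mol·L⁻¹.

1.32 mol·L⁻¹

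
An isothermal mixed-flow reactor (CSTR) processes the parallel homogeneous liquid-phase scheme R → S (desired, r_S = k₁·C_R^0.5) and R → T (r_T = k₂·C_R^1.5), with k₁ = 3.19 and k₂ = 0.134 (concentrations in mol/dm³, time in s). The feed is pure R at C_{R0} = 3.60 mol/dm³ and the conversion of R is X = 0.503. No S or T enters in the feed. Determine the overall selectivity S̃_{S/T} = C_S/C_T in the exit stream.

Exit C_R = C_{R0}(1−X) = 3.60×0.497 = 1.789 mol/dm³.
A CSTR operates uniformly at the exit composition, giving r_S = 4.267 and r_T = 0.3207 (each k·C_R^n at C_R = 1.789).
Overall selectivity = C_S/C_T = r_Sτ/(r_Tτ) = r_S/r_T = 13.3.

13.3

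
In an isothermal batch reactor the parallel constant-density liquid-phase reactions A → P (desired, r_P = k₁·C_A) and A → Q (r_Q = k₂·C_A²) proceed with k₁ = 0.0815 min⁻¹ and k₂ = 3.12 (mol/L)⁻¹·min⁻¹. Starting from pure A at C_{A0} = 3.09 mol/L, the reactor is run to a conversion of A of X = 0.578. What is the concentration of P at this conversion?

0.0222 mol/L

C_A = C_{A0}(1−X) = 1.304 mol/L.
Along a PFR/batch, dC_P/dC_A = −r_P/(r_P+r_Q) = −k₁/(k₁+k₂·C_A).
Integrating from C_{A0} to C_A: C_P = (0.0815/3.12)·ln[(0.0815+3.12·3.09)/(0.0815+3.12·1.30)] = 0.02612·ln(9.722/4.150) = 0.02224 mol/L.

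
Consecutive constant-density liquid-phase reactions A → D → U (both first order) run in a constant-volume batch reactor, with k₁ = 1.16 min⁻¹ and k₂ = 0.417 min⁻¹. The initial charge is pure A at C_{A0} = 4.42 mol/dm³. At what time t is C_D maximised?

Setting dC_D/dt = 0 gives t_opt = ln(k₂/k₁)/(k₂−k₁).
= ln(0.417/1.16)/(0.417−1.16) = ln(0.3595)/-0.7430 = -1.023/-0.7430 = 1.38 min.

1.38 min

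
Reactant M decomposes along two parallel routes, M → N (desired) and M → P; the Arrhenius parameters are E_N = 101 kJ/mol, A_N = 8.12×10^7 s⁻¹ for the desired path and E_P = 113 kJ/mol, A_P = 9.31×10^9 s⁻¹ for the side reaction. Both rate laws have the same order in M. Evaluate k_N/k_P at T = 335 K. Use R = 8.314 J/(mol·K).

0.648

With equal orders, S_{N/P} = k_N/k_P = (A_N/A_P)·exp[(E_P−E_N)/(RT)].
(E_P−E_N)/(RT) = (113−101)×10³/(8.314×335) = 12000/2785 = 4.309.
k_N/k_P = (8.12×10^7/9.31×10^9)·exp(4.309) = 0.008722 × 74.33 = 0.648.
Since E_N < E_P, lowering the temperature improves selectivity toward N.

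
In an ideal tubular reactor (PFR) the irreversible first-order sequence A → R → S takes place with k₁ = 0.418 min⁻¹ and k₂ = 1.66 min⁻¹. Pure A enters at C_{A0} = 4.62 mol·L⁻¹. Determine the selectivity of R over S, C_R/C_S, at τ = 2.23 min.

0.258

Solving the coupled first-order balances gives C_R(τ) = [k₁/(k₂−k₁)]·C_{A0}·(e^(−k₁τ) − e^(−k₂τ)).
e^(−k₁τ) = e^(−0.418×2.23) = e^(−0.9321) = 0.3937; e^(−k₂τ) = e^(−3.702) = 0.02468.
C_R = 0.418×4.62/(1.66−0.418) × (0.3937−0.02468) = 1.555×0.3690 = 0.5738 mol·L⁻¹.
C_A = C_{A0}e^(−k₁τ) = 1.819 mol·L⁻¹, so C_S = C_{A0}−C_A−C_R = 2.227 mol·L⁻¹; C_R/C_S = 0.258.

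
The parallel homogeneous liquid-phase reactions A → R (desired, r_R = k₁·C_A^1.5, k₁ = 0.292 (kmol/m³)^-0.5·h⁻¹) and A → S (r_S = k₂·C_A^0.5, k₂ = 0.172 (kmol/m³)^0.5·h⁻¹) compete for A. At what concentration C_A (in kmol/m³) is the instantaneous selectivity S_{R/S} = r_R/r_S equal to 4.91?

2.89 kmol/m³

S_{R/S} = (k₁/k₂)·C_A ⇒ C_A = S·k₂/k₁.
= 4.91×0.172/0.292 = 2.89 kmol/m³.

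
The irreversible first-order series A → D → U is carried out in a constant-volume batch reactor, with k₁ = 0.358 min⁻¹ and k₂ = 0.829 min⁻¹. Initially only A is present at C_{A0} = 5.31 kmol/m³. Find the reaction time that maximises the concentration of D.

1.78 min

Setting dC_D/dt = 0 gives t_opt = ln(k₂/k₁)/(k₂−k₁).
= ln(0.829/0.358)/(0.829−0.358) = ln(2.316)/0.4710 = 0.8397/0.4710 = 1.78 min.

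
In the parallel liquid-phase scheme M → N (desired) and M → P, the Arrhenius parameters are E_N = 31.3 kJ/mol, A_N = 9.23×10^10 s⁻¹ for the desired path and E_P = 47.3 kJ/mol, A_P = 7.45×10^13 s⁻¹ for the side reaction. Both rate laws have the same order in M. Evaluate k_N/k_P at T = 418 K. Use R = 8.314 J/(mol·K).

With equal orders, S_{N/P} = k_N/k_P = (A_N/A_P)·exp[(E_P−E_N)/(RT)].
(E_P−E_N)/(RT) = (47.3−31.3)×10³/(8.314×418) = 16000/3475 = 4.604.
k_N/k_P = (9.23×10^10/7.45×10^13)·exp(4.604) = 0.001239 × 99.88 = 0.124.
Since E_N < E_P, lowering the temperature improves selectivity toward N.

0.124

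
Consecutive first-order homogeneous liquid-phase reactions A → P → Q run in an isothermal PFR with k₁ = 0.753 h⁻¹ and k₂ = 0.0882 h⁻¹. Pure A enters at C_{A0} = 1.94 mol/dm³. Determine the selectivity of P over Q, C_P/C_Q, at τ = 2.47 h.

6.70

For first-order series with pure A initially, C_P(τ) = k₁C_{A0}/(k₂−k₁)·(e^(−k₁τ) − e^(−k₂τ)).
e^(−k₁τ) = e^(−0.753×2.47) = e^(−1.860) = 0.1557; e^(−k₂τ) = e^(−0.2179) = 0.8042.
C_P = 0.753×1.94/(0.0882−0.753) × (0.1557−0.8042) = (-2.197)×(-0.6486) = 1.425 mol/dm³.
C_A = C_{A0}e^(−k₁τ) = 0.3020 mol/dm³, so C_Q = C_{A0}−C_A−C_P = 0.2128 mol/dm³; C_P/C_Q = 6.70.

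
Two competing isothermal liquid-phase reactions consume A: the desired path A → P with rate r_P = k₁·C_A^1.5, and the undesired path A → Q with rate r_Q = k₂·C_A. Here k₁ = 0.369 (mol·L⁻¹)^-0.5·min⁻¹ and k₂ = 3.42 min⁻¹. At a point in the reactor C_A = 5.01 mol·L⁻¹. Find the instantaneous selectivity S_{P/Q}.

0.242

S_{P/Q} = r_P/r_Q = (k₁·C_A^1.5)/(k₂·C_A) = (k₁/k₂)·C_A^0.5.
= (0.369×5.010^1.5) / (3.42×5.010) = 4.138/17.13 = 0.242.
Since the desired path is higher order in A, keeping C_A high (PFR or concentrated feed) favours P.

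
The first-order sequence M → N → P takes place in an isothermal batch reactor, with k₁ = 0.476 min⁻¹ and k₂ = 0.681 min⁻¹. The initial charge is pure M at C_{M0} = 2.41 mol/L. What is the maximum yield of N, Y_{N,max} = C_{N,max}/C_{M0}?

Evaluating C_N at t_opt = ln(k₂/k₁)/(k₂−k₁) gives C_{N,max}/C_{M0} = (k₁/k₂)^[k₂/(k₂−k₁)].
= (0.476/0.681)^(0.681/(0.681−0.476)) = (0.6990)^(3.322) = 0.3043.

0.304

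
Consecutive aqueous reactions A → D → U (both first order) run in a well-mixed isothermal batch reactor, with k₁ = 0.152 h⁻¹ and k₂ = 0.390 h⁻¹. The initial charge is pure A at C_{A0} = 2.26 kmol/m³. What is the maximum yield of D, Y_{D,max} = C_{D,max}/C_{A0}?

0.214

For a first-order series the maximum intermediate yield is C_{D,max}/C_{A0} = (k₁/k₂)^[k₂/(k₂−k₁)].
= (0.152/0.390)^(0.390/(0.390−0.152)) = (0.3897)^(1.639) = 0.2135.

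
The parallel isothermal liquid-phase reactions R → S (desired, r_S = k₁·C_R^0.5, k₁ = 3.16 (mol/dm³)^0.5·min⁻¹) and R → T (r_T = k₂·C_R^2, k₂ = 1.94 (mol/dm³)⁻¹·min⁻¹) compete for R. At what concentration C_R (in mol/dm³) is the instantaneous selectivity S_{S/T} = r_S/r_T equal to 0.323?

S_{S/T} = (k₁/k₂)·C_R^-1.5 ⇒ C_R = (S·k₂/k₁)^(1/(-1.5)).
= (0.323×1.94/3.16)^(-0.6667) = (0.1983)^(-0.6667) = 2.94 mol/dm³.

2.94 mol/dm³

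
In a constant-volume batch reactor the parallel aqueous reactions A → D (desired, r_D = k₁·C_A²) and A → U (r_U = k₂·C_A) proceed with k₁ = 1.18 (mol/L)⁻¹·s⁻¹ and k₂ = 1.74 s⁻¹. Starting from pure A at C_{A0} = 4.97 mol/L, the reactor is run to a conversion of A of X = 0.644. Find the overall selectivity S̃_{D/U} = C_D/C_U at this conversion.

C_A = C_{A0}(1−X) = 1.769 mol/L.
Along a PFR/batch, dC_U/dC_A = −r_U/(r_D+r_U) = −k₂/(k₂+k₁·C_A).
Integrating from C_{A0} to C_A: C_U = (1.74/1.18)·ln[(1.74+1.18·4.97)/(1.74+1.18·1.77)] = 1.475·ln(7.605/3.828) = 1.012 mol/L.
Then C_D = (C_{A0}−C_A) − C_U = 3.201 − 1.012 = 2.188 mol/L.
S̃_{D/U} = C_D/C_U = 2.188/1.012 = 2.16.

2.16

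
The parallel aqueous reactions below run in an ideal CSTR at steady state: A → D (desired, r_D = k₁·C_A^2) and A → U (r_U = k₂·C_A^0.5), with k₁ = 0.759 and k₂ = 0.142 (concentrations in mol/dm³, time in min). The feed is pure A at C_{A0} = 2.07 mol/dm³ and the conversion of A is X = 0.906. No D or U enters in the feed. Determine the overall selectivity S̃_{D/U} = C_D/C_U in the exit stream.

Exit C_A = C_{A0}(1−X) = 2.07×0.0940 = 0.1946 mol/dm³.
A CSTR operates uniformly at the exit composition, giving r_D = 0.02874 and r_U = 0.06264 (each k·C_A^n at C_A = 0.1946).
Overall selectivity = C_D/C_U = r_Dτ/(r_Uτ) = r_D/r_U = 0.459.

0.459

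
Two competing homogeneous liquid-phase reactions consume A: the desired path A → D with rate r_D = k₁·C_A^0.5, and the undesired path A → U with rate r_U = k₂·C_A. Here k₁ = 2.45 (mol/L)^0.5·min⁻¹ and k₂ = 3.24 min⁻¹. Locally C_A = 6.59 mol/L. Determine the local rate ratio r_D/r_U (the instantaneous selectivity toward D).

0.295

S_{D/U} = r_D/r_U = (k₁·C_A^0.5)/(k₂·C_A) = (k₁/k₂)·C_A^-0.5.
= (2.45×6.590^0.5) / (3.24×6.590) = 6.289/21.35 = 0.295.
The undesired path is higher order in A, so low C_A (CSTR or dilute feed) favours D.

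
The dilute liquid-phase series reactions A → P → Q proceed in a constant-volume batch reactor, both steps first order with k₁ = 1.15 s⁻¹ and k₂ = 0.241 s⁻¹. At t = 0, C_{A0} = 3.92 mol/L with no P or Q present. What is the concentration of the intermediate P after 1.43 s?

2.56 mol/L

The intermediate concentration in a first-order A→B→C sequence is C_P = k₁C_{A0}(e^(−k₁t) − e^(−k₂t))/(k₂−k₁).
e^(−k₁t) = e^(−1.15×1.43) = e^(−1.644) = 0.1931; e^(−k₂t) = e^(−0.3446) = 0.7085.
C_P = 1.15×3.92/(0.241−1.15) × (0.1931−0.7085) = (-4.959)×(-0.5154) = 2.556 mol/L.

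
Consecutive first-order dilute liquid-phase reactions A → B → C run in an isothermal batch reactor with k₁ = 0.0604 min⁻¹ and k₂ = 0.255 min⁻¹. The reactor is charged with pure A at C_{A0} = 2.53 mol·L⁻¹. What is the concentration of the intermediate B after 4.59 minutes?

0.352 mol·L⁻¹

The intermediate concentration in a first-order A→B→C sequence is C_B = k₁C_{A0}(e^(−k₁t) − e^(−k₂t))/(k₂−k₁).
e^(−k₁t) = e^(−0.0604×4.59) = e^(−0.2772) = 0.7579; e^(−k₂t) = e^(−1.170) = 0.3102.
C_B = 0.0604×2.53/(0.255−0.0604) × (0.7579−0.3102) = 0.7853×0.4476 = 0.3515 mol·L⁻¹.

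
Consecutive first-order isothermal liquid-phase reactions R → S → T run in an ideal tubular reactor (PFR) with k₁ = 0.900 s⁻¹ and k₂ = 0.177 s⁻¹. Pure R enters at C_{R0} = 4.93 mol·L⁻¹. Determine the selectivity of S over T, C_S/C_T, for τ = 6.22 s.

Solving the coupled first-order balances gives C_S(τ) = [k₁/(k₂−k₁)]·C_{R0}·(e^(−k₁τ) − e^(−k₂τ)).
e^(−k₁τ) = e^(−0.900×6.22) = e^(−5.598) = 0.003705; e^(−k₂τ) = e^(−1.101) = 0.3326.
C_S = 0.900×4.93/(0.177−0.900) × (0.003705−0.3326) = (-6.137)×(-0.3289) = 2.018 mol·L⁻¹.
C_R = C_{R0}e^(−k₁τ) = 0.01827 mol·L⁻¹, so C_T = C_{R0}−C_R−C_S = 2.894 mol·L⁻¹; C_S/C_T = 0.697.

0.697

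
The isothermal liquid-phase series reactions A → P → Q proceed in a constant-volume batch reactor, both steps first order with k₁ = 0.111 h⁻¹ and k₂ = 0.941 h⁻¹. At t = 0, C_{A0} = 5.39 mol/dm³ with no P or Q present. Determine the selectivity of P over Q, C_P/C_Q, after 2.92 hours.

The intermediate concentration in a first-order A→B→C sequence is C_P = k₁C_{A0}(e^(−k₁t) − e^(−k₂t))/(k₂−k₁).
e^(−k₁t) = e^(−0.111×2.92) = e^(−0.3241) = 0.7232; e^(−k₂t) = e^(−2.748) = 0.06407.
C_P = 0.111×5.39/(0.941−0.111) × (0.7232−0.06407) = 0.7208×0.6591 = 0.4751 mol/dm³.
C_A = C_{A0}e^(−k₁t) = 3.898 mol/dm³, so C_Q = C_{A0}−C_A−C_P = 1.017 mol/dm³; C_P/C_Q = 0.467.

0.467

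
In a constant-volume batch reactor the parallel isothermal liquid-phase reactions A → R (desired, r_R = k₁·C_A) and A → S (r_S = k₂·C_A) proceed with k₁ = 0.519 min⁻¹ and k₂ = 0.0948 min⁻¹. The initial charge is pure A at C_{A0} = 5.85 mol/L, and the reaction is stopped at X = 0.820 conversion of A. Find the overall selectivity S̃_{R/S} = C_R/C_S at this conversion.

5.47

C_A = C_{A0}(1−X) = 1.053 mol/L.
Both paths are first order in A, so the instantaneous fraction to R is constant: dC_R/d(−C_A) = k₁/(k₁+k₂) = 0.8456.
C_R = 0.8456·(C_{A0}−C_A) = 0.8456×4.797 = 4.06 mol/L.
C_S = (C_{A0}−C_A)−C_R = 0.7409 mol/L; S̃_{R/S} = 4.056/0.7409 = 5.47.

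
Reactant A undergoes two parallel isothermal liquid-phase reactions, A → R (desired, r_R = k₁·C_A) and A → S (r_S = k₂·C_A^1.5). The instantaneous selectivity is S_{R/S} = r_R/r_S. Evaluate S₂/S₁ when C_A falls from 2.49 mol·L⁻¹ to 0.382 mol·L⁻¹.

S_{R/S} = (k₁/k₂)·C_A^-0.5, so S₂/S₁ = (C_{A,2}/C_{A,1})^-0.5.
= (0.382/2.49)^(-0.5) = (0.1534)^(-0.5) = 2.55.

2.55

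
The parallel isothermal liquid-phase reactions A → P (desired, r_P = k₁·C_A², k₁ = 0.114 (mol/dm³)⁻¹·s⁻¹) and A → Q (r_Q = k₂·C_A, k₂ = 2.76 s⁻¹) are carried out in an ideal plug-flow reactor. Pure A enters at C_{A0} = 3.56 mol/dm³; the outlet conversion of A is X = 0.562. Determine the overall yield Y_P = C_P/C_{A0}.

0.0535

C_A = C_{A0}(1−X) = 1.559 mol/dm³.
Along a PFR/batch, dC_Q/dC_A = −r_Q/(r_P+r_Q) = −k₂/(k₂+k₁·C_A).
Integrating from C_{A0} to C_A: C_Q = (2.76/0.114)·ln[(2.76+0.114·3.56)/(2.76+0.114·1.56)] = 24.21·ln(3.166/2.938) = 1.810 mol/dm³.
Then C_P = (C_{A0}−C_A) − C_Q = 2.001 − 1.810 = 0.1905 mol/dm³.
Y_P = C_P/C_{A0} = 0.1905/3.56 = 0.0535.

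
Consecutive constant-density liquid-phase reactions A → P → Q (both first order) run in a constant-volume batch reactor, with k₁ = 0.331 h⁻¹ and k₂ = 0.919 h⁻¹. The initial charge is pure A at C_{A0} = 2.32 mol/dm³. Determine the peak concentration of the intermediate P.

For a first-order series the maximum intermediate yield is C_{P,max}/C_{A0} = (k₁/k₂)^[k₂/(k₂−k₁)].
= (0.331/0.919)^(0.919/(0.919−0.331)) = (0.3602)^(1.563) = 0.2027.
C_{P,max} = 0.2027×2.32 = 0.470 mol/dm³.

0.470 mol/dm³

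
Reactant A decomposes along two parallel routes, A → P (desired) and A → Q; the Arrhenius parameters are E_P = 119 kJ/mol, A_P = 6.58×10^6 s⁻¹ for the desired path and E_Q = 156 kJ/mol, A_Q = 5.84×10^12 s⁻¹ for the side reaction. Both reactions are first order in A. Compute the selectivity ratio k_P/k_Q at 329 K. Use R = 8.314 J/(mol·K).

0.844

Since both paths have the same order in A, the concentration cancels and S_{P/Q} = k_P/k_Q = (A_P/A_Q)·exp[(E_Q−E_P)/(RT)].
(E_Q−E_P)/(RT) = (156−119)×10³/(8.314×329) = 37000/2735 = 13.53.
k_P/k_Q = (6.58×10^6/5.84×10^12)·exp(13.53) = 1.127×10^-6 × 7.492×10^5 = 0.844.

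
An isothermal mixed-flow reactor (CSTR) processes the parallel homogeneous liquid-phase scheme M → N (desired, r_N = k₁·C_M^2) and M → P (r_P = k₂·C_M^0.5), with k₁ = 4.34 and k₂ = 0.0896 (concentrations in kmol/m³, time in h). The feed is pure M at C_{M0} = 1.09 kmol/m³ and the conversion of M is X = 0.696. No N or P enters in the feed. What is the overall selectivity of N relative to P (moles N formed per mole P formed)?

9.24

Exit C_M = C_{M0}(1−X) = 1.09×0.304 = 0.3314 kmol/m³.
In a CSTR the entire volume is at exit conditions, so r_N = 4.34×0.3314^2 = 0.4765 and r_P = 0.0896×0.3314^0.5 = 0.05158.
Overall selectivity = C_N/C_P = r_Nτ/(r_Pτ) = r_N/r_P = 9.24.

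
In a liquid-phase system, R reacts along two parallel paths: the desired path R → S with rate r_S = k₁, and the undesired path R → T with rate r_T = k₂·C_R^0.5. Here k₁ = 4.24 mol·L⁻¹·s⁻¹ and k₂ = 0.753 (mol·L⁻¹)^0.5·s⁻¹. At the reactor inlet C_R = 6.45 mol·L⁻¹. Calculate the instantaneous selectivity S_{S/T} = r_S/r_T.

2.22

S_{S/T} = r_S/r_T = (k₁)/(k₂·C_R^0.5) = (k₁/k₂)·C_R^-0.5.
= (4.24) / (0.753×6.450^0.5) = 4.240/1.912 = 2.22.
The undesired path is higher order in R, so low C_R (CSTR or dilute feed) favours S.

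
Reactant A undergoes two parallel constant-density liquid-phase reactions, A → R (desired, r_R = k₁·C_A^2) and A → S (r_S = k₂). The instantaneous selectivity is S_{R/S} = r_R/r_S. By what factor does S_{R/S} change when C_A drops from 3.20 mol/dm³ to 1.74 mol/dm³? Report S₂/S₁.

0.296

S_{R/S} = (k₁/k₂)·C_A^2, so S₂/S₁ = (C_{A,2}/C_{A,1})^2.
= (1.74/3.20)^2 = (0.5437)^2 = 0.296.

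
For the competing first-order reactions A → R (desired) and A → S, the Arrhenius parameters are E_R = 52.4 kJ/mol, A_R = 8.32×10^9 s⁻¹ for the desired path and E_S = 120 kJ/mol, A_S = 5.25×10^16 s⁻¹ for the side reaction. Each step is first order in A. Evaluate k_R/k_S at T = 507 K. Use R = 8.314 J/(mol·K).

With equal orders, S_{R/S} = k_R/k_S = (A_R/A_S)·exp[(E_S−E_R)/(RT)].
(E_S−E_R)/(RT) = (120−52.4)×10³/(8.314×507) = 67600/4215 = 16.04.
k_R/k_S = (8.32×10^9/5.25×10^16)·exp(16.04) = 1.585×10^-7 × 9.223×10^6 = 1.46.
Since E_R < E_S, lowering the temperature improves selectivity toward R.

1.46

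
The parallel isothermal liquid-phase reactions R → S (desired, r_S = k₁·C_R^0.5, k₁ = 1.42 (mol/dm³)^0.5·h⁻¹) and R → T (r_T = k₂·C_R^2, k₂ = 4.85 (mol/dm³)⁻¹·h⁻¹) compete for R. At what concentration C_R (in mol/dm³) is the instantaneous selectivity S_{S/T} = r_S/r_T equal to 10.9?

0.0897 mol/dm³

S_{S/T} = (k₁/k₂)·C_R^-1.5 ⇒ C_R = (S·k₂/k₁)^(1/(-1.5)).
= (10.9×4.85/1.42)^(-0.6667) = (37.23)^(-0.6667) = 0.0897 mol/dm³.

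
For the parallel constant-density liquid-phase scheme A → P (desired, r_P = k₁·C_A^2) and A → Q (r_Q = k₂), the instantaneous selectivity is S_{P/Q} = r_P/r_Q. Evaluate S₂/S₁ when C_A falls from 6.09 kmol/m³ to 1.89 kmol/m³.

0.0963

S_{P/Q} = (k₁/k₂)·C_A^2, so S₂/S₁ = (C_{A,2}/C_{A,1})^2.
= (1.89/6.09)^2 = (0.3103)^2 = 0.0963.
Selectivity toward P falls as C_A falls — high-concentration operation is favoured.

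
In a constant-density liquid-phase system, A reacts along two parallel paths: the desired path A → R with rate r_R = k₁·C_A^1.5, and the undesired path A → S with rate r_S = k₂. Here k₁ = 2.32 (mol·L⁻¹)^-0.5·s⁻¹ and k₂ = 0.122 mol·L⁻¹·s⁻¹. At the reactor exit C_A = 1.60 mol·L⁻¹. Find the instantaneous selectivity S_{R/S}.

S_{R/S} = r_R/r_S = (k₁·C_A^1.5)/(k₂) = (k₁/k₂)·C_A^1.5.
= (2.32×1.600^1.5) / (0.122) = 4.695/0.1220 = 38.5.
Since the desired path is higher order in A, keeping C_A high (PFR or concentrated feed) favours R.

38.5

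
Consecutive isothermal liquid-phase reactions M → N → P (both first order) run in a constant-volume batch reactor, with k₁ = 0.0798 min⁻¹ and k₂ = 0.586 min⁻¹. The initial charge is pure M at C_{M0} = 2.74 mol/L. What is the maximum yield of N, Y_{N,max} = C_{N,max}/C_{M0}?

At the optimum, C_{N,max}/C_{M0} = (k₁/k₂)^[k₂/(k₂−k₁)].
= (0.0798/0.586)^(0.586/(0.586−0.0798)) = (0.1362)^(1.158) = 0.09945.

0.0994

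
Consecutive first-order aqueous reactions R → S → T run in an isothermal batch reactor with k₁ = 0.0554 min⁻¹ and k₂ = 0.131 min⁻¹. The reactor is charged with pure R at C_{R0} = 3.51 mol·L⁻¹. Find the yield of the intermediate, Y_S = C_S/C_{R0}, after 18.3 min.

The intermediate concentration in a first-order A→B→C sequence is C_S = k₁C_{R0}(e^(−k₁t) − e^(−k₂t))/(k₂−k₁).
e^(−k₁t) = e^(−0.0554×18.3) = e^(−1.014) = 0.3628; e^(−k₂t) = e^(−2.397) = 0.09096.
C_S = 0.0554×3.51/(0.131−0.0554) × (0.3628−0.09096) = 2.572×0.2719 = 0.6993 mol·L⁻¹.
Y_S = C_S/C_{R0} = 0.6993/3.51 = 0.199.

0.199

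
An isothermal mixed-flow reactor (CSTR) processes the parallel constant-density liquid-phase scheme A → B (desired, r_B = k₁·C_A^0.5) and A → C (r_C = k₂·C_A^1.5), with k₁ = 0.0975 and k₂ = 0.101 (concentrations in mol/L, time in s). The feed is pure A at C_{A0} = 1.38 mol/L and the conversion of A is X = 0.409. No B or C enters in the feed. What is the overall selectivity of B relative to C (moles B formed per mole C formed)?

1.18

Exit C_A = C_{A0}(1−X) = 1.38×0.591 = 0.8156 mol/L.
In a CSTR the entire volume is at exit conditions, so r_B = 0.0975×0.8156^0.5 = 0.08805 and r_C = 0.101×0.8156^1.5 = 0.07439.
Overall selectivity = C_B/C_C = r_Bτ/(r_Cτ) = r_B/r_C = 1.18.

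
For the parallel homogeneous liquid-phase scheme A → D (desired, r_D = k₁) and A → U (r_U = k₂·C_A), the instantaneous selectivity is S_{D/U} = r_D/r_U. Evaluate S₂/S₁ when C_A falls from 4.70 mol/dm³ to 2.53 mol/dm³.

S_{D/U} = (k₁/k₂)·C_A⁻¹, so S₂/S₁ = (C_{A,2}/C_{A,1})⁻¹.
= 4.70/2.53 = 1.86.
Selectivity toward D rises as C_A falls — low-concentration operation is favoured.

1.86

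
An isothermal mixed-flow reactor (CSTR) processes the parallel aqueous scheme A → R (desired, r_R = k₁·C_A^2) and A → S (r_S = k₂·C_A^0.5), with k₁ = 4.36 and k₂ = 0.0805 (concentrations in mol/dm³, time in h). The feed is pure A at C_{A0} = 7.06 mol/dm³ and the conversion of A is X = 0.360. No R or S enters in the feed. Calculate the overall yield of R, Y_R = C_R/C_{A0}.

0.359

Exit C_A = C_{A0}(1−X) = 7.06×0.640 = 4.518 mol/dm³.
A CSTR operates uniformly at the exit composition, giving r_R = 89.01 and r_S = 0.1711 (each k·C_A^n at C_A = 4.518).
Fraction of consumed A going to R: r_R/(r_R+r_S) = 0.9981.
C_R = 0.9981·C_{A0}·X = 0.9981×7.06×0.360 = 2.54 mol/dm³; Y_R = C_R/C_{A0} = 0.359.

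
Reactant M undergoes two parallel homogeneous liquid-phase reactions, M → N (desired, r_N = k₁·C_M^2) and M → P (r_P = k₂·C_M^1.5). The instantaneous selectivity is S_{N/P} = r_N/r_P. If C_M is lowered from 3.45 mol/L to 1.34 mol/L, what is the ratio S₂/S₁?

0.623

S_{N/P} = (k₁/k₂)·C_M^0.5, so S₂/S₁ = (C_{M,2}/C_{M,1})^0.5.
= (1.34/3.45)^0.5 = (0.3884)^0.5 = 0.623.
Selectivity toward N falls as C_M falls — high-concentration operation is favoured.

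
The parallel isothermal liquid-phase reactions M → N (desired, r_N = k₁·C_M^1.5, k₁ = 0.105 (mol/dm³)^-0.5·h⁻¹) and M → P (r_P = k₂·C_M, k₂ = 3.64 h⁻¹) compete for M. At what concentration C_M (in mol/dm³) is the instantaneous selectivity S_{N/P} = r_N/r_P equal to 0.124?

18.5 mol/dm³

S_{N/P} = (k₁/k₂)·C_M^0.5 ⇒ C_M = (S·k₂/k₁)^(2).
= (0.124×3.64/0.105)^(2) = (4.299)^(2) = 18.5 mol/dm³.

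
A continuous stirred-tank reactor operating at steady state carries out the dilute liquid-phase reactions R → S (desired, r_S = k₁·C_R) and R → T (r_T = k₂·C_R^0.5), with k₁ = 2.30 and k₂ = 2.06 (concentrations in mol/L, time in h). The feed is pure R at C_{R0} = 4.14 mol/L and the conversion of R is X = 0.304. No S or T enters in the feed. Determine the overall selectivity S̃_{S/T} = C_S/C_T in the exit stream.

Exit C_R = C_{R0}(1−X) = 4.14×0.696 = 2.881 mol/L.
Rates in a CSTR are evaluated at the outlet concentration: r_S = 2.30×2.881 = 6.627, r_T = 2.06×2.881^0.5 = 3.497.
Overall selectivity = C_S/C_T = r_Sτ/(r_Tτ) = r_S/r_T = 1.90.

1.90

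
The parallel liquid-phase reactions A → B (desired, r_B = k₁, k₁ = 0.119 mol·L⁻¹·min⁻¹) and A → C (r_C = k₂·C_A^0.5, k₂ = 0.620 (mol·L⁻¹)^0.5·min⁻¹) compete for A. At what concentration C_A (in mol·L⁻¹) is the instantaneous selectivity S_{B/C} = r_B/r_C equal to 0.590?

0.106 mol·L⁻¹

S_{B/C} = (k₁/k₂)·C_A^-0.5 ⇒ C_A = (S·k₂/k₁)^(-2).
= (0.590×0.620/0.119)^(-2) = (3.074)^(-2) = 0.106 mol·L⁻¹.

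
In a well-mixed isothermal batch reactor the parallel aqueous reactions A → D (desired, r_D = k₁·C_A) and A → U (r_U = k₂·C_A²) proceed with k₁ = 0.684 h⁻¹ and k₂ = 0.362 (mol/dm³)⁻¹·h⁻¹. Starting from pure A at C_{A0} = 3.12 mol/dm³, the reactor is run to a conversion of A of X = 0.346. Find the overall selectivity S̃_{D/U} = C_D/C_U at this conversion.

C_A = C_{A0}(1−X) = 2.040 mol/dm³.
Along a PFR/batch, dC_D/dC_A = −r_D/(r_D+r_U) = −k₁/(k₁+k₂·C_A).
Integrating from C_{A0} to C_A: C_D = (0.684/0.362)·ln[(0.684+0.362·3.12)/(0.684+0.362·2.04)] = 1.890·ln(1.813/1.423) = 0.4586 mol/dm³.
C_U = (C_{A0}−C_A)−C_D = 0.6209 mol/dm³; S̃_{D/U} = 0.4586/0.6209 = 0.739.

0.739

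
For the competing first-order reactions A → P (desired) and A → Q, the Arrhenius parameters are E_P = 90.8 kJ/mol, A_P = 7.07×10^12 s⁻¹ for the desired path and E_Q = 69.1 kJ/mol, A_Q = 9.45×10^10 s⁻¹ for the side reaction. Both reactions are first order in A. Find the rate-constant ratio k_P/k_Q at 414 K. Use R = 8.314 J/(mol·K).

Since both paths have the same order in A, the concentration cancels and S_{P/Q} = k_P/k_Q = (A_P/A_Q)·exp[(E_Q−E_P)/(RT)].
(E_Q−E_P)/(RT) = (69.1−90.8)×10³/(8.314×414) = -21700/3442 = -6.304.
k_P/k_Q = (7.07×10^12/9.45×10^10)·exp(-6.304) = 74.81 × 0.001828 = 0.137.

0.137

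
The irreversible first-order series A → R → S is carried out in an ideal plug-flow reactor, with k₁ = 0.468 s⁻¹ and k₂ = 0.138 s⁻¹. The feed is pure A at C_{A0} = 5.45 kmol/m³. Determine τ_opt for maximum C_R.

3.70 s

For first-order series the maximum of C_R occurs at τ_opt = ln(k₂/k₁)/(k₂−k₁).
= ln(0.138/0.468)/(0.138−0.468) = ln(0.2949)/-0.3300 = -1.221/-0.3300 = 3.70 s.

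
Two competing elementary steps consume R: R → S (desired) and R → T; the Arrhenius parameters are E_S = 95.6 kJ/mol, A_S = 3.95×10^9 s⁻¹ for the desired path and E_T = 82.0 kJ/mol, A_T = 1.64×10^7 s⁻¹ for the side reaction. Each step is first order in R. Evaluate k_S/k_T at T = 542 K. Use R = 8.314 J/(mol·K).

k_S/k_T = (A_S/A_T)·exp[−(E_S−E_T)/(RT)] = (A_S/A_T)·exp[(E_T−E_S)/(RT)].
(E_T−E_S)/(RT) = (82.0−95.6)×10³/(8.314×542) = -13600/4506 = -3.018.
k_S/k_T = (3.95×10^9/1.64×10^7)·exp(-3.018) = 240.9 × 0.04890 = 11.8.

11.8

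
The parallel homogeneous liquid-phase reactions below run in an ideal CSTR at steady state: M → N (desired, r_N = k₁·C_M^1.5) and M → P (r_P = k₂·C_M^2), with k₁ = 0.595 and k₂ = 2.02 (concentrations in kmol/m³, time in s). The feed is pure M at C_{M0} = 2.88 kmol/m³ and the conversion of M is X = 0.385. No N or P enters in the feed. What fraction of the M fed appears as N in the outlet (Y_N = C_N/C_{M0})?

Exit C_M = C_{M0}(1−X) = 2.88×0.615 = 1.771 kmol/m³.
A CSTR operates uniformly at the exit composition, giving r_N = 1.403 and r_P = 6.337 (each k·C_M^n at C_M = 1.771).
Fraction of consumed M going to N: r_N/(r_N+r_P) = 0.1812.
C_N = 0.1812·C_{M0}·X = 0.1812×2.88×0.385 = 0.201 kmol/m³; Y_N = C_N/C_{M0} = 0.0698.

0.0698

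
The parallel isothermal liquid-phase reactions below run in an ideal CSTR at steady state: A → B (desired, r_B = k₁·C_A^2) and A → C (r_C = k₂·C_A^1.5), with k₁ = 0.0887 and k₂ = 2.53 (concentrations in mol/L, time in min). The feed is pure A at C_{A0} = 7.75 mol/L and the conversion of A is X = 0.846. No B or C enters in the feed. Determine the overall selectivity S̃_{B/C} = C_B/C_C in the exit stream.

Exit C_A = C_{A0}(1−X) = 7.75×0.154 = 1.194 mol/L.
Rates in a CSTR are evaluated at the outlet concentration: r_B = 0.0887×1.194^2 = 0.1263, r_C = 2.53×1.194^1.5 = 3.299.
Overall selectivity = C_B/C_C = r_Bτ/(r_Cτ) = r_B/r_C = 0.0383.

0.0383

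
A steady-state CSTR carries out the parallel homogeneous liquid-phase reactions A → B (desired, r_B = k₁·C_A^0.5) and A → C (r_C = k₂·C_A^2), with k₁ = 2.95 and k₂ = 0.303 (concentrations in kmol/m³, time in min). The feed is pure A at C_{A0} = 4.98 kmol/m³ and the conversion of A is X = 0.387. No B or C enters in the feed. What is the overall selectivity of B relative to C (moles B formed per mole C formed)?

Exit C_A = C_{A0}(1−X) = 4.98×0.613 = 3.053 kmol/m³.
Rates in a CSTR are evaluated at the outlet concentration: r_B = 2.95×3.053^0.5 = 5.154, r_C = 0.303×3.053^2 = 2.824.
Overall selectivity = C_B/C_C = r_Bτ/(r_Cτ) = r_B/r_C = 1.83.

1.83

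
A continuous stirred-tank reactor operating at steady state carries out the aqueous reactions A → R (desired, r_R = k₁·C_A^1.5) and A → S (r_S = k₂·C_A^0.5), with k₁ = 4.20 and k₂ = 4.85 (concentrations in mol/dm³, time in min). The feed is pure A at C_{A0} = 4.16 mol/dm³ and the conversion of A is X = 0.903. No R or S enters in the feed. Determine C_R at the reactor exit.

Exit C_A = C_{A0}(1−X) = 4.16×0.0970 = 0.4035 mol/dm³.
A CSTR operates uniformly at the exit composition, giving r_R = 1.077 and r_S = 3.081 (each k·C_A^n at C_A = 0.4035).
Fraction of consumed A going to R: r_R/(r_R+r_S) = 0.2590.
C_R = 0.2590·C_{A0}·X = 0.2590×4.16×0.903 = 0.973 mol/dm³.

0.973 mol/dm³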